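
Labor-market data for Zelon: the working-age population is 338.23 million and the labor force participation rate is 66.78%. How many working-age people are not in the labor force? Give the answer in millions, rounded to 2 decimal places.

About 112.36 million are not in the labor force.

Share not in the labor force = 1 − 0.6678 = 0.3322.
Not in labor force = 0.3322 × 338.23 ≈ 112.36 million.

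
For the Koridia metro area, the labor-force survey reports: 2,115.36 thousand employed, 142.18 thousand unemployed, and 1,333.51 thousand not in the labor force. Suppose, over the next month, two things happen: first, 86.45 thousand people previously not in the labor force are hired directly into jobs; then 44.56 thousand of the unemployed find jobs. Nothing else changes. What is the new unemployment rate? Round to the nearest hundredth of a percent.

New unemployment rate ≈ 4.16%.

Initially, labor force = 2,115.36 + 142.18 = 2,257.54 thousand, so u = 142.18/2,257.54 = 6.30%.
After the first change, employed and labor force both rise by 86.45; unemployed unchanged → E = 2,201.81, U = 142.18, labor force = 2,343.99 thousand.
After the second change, unemployed falls and employed rises by 44.56; labor force unchanged → E = 2,246.37, U = 97.62, labor force = 2,343.99 thousand.
New unemployment rate = 97.62 / 2,343.99 = 4.16%.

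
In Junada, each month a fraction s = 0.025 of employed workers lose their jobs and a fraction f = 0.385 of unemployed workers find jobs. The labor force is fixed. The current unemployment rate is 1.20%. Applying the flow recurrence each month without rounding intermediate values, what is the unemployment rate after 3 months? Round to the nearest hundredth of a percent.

Unemployment rate after three months ≈ 5.09%.

With a fixed labor force, u_{t+1} = u_t + s·(1−u_t) − f·u_t = u_t·(1−s−f) + s.
Here 1−s−f = 0.590 and s = 0.025.
u_1 = 0.012000 × 0.590 + 0.025 = 0.032080.
u_2 = 0.032080 × 0.590 + 0.025 = 0.043927.
u_3 = 0.043927 × 0.590 + 0.025 = 0.050917.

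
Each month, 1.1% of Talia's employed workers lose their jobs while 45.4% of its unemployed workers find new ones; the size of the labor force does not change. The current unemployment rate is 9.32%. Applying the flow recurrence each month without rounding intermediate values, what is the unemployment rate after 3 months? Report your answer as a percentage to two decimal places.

Unemployment rate after three months ≈ 3.43%.

With a fixed labor force, u_{t+1} = u_t + s·(1−u_t) − f·u_t = u_t·(1−s−f) + s.
Here 1−s−f = 0.535 and s = 0.011.
u_1 = 0.093200 × 0.535 + 0.011 = 0.060862.
u_2 = 0.060862 × 0.535 + 0.011 = 0.043561.
u_3 = 0.043561 × 0.535 + 0.011 = 0.034305.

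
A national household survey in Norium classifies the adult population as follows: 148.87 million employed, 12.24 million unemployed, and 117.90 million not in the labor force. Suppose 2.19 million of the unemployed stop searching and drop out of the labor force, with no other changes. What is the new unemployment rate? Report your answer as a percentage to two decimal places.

Initially, labor force = 148.87 + 12.24 = 161.11 million, so u = 12.24/161.11 = 7.60%.
After the change, unemployed and labor force both fall by 2.19 → E = 148.87, U = 10.05, labor force = 158.92 million.
New unemployment rate = 10.05 / 158.92 = 6.32%.

New unemployment rate ≈ 6.32%.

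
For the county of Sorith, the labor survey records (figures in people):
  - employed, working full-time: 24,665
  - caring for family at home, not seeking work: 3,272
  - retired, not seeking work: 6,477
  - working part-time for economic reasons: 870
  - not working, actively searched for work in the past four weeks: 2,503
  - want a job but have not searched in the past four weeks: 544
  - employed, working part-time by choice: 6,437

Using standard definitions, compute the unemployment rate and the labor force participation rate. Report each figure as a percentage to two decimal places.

Unemployment rate ≈ 7.26%; labor force participation rate ≈ 77.01%.

Employed = 24,665 + 870 + 6,437 = 31,972 (anyone who worked, including part-time for economic reasons, counts as employed).
Unemployed = 2,503.
Labor force = 31,972 + 2,503 = 34,475.
Not in labor force = 3,272 + 6,477 + 544 = 10,293 (those not working and not actively searching are outside the labor force — including those who want a job but have given up searching).
Civilian working-age population = 34,475 + 10,293 = 44,768.
Unemployment rate = 2,503 / 34,475 = 7.26%.
Labor force participation rate = 34,475 / 44,768 = 77.01%.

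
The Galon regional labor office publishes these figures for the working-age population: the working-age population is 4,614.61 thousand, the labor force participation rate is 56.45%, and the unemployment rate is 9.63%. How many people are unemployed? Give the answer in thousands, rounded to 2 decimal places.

About 250.86 thousand are unemployed.

Labor force = 0.5645 × 4,614.61 = 2,604.95 thousand.
Unemployed = 0.0963 × 2,604.95 ≈ 250.86 thousand.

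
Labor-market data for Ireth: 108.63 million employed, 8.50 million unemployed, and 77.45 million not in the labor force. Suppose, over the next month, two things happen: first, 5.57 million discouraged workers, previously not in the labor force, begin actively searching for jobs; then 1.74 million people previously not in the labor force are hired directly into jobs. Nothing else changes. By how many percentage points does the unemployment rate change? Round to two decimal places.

The unemployment rate changes by +4.05 percentage points.

Initially, labor force = 108.63 + 8.50 = 117.13 million, so u = 8.50/117.13 = 7.26%.
After the first change, unemployed and labor force both rise by 5.57 → E = 108.63, U = 14.07, labor force = 122.70 million.
After the second change, employed and labor force both rise by 1.74; unemployed unchanged → E = 110.37, U = 14.07, labor force = 124.44 million.
New unemployment rate = 14.07 / 124.44 = 11.31%.
Change = 11.31% − 7.26% = +4.05 percentage points.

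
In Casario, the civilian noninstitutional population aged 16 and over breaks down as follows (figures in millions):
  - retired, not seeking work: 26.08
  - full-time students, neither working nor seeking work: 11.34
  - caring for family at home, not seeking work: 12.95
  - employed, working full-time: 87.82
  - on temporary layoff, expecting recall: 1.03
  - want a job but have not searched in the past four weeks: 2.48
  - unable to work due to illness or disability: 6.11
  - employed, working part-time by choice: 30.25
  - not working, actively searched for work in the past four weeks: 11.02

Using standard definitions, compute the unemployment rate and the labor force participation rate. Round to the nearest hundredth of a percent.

Unemployment rate ≈ 9.26%; labor force participation rate ≈ 68.82%.

Employed = 87.82 + 30.25 = 118.07 million.
Unemployed = 1.03 + 11.02 = 12.05 million (jobless and actively searching, or on temporary layoff).
Labor force = 118.07 + 12.05 = 130.12 million.
Not in labor force = 26.08 + 11.34 + 12.95 + 2.48 + 6.11 = 58.96 million (those not working and not actively searching are outside the labor force — including those who want a job but have given up searching).
Civilian working-age population = 130.12 + 58.96 = 189.08 million.
Unemployment rate = 12.05 / 130.12 = 9.26%.
Labor force participation rate = 130.12 / 189.08 = 68.82%.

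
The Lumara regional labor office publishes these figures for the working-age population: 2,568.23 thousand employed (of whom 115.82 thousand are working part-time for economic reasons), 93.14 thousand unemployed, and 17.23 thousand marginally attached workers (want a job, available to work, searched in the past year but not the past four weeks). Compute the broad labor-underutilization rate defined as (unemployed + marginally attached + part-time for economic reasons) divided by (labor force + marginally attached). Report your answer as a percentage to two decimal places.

Labor force = 2,568.23 + 93.14 = 2,661.37 thousand.
Numerator = 93.14 + 17.23 + 115.82 = 226.19 thousand.
Denominator = 2,661.37 + 17.23 = 2,678.60 thousand.
Broad rate = 226.19 / 2,678.60 = 8.44%.

Broad underutilization rate ≈ 8.44%.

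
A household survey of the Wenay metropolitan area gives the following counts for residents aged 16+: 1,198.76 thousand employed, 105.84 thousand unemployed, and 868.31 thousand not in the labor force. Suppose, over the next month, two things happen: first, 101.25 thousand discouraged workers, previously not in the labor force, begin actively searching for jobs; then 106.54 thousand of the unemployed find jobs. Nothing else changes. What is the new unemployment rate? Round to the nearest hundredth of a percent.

Initially, labor force = 1,198.76 + 105.84 = 1,304.60 thousand, so u = 105.84/1,304.60 = 8.11%.
After the first change, unemployed and labor force both rise by 101.25 → E = 1,198.76, U = 207.09, labor force = 1,405.85 thousand.
After the second change, unemployed falls and employed rises by 106.54; labor force unchanged → E = 1,305.30, U = 100.55, labor force = 1,405.85 thousand.
New unemployment rate = 100.55 / 1,405.85 = 7.15%.

New unemployment rate ≈ 7.15%.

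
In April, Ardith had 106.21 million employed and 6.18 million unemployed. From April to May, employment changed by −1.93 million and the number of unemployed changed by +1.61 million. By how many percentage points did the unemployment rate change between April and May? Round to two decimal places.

April: labor force = 106.21 + 6.18 = 112.39; u = 6.18/112.39 = 5.50%.
May: labor force = 104.28 + 7.79 = 112.07; u = 7.79/112.07 = 6.95%.
Change = 6.95% − 5.50% = +1.45 pp.

The unemployment rate changed by +1.45 percentage points.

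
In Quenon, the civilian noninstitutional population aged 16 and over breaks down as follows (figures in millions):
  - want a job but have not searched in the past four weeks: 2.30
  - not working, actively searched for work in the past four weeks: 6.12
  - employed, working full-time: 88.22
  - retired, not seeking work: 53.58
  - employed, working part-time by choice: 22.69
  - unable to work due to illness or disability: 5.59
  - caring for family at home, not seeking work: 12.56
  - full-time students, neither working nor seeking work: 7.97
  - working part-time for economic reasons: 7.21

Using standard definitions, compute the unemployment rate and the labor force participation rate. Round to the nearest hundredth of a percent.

Employed = 88.22 + 22.69 + 7.21 = 118.12 million (anyone who worked, including part-time for economic reasons, counts as employed).
Unemployed = 6.12 million.
Labor force = 118.12 + 6.12 = 124.24 million.
Not in labor force = 2.30 + 53.58 + 5.59 + 12.56 + 7.97 = 82.00 million (those not working and not actively searching are outside the labor force — including those who want a job but have given up searching).
Civilian working-age population = 124.24 + 82.00 = 206.24 million.
Unemployment rate = 6.12 / 124.24 = 4.93%.
Labor force participation rate = 124.24 / 206.24 = 60.24%.

Unemployment rate ≈ 4.93%; labor force participation rate ≈ 60.24%.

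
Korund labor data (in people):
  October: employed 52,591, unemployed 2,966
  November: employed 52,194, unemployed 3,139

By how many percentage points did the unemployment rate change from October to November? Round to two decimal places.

The unemployment rate changed by +0.33 percentage points.

October: labor force = 52,591 + 2,966 = 55,557; u = 2,966/55,557 = 5.34%.
November: labor force = 52,194 + 3,139 = 55,333; u = 3,139/55,333 = 5.67%.
Change = 5.67% − 5.34% = +0.33 pp.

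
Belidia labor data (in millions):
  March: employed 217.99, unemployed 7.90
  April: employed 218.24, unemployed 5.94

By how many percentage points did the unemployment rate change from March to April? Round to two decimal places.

The unemployment rate changed by −0.85 percentage points.

March: labor force = 217.99 + 7.90 = 225.89; u = 7.90/225.89 = 3.50%.
April: labor force = 218.24 + 5.94 = 224.18; u = 5.94/224.18 = 2.65%.
Change = 2.65% − 3.50% = −0.85 pp.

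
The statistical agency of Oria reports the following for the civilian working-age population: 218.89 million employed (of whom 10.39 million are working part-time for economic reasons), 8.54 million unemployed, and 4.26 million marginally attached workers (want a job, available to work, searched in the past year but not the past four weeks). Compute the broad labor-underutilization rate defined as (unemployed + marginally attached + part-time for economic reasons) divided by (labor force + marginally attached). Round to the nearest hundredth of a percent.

Labor force = 218.89 + 8.54 = 227.43 million.
Numerator = 8.54 + 4.26 + 10.39 = 23.19 million.
Denominator = 227.43 + 4.26 = 231.69 million.
Broad rate = 23.19 / 231.69 = 10.01%.

Broad underutilization rate ≈ 10.01%.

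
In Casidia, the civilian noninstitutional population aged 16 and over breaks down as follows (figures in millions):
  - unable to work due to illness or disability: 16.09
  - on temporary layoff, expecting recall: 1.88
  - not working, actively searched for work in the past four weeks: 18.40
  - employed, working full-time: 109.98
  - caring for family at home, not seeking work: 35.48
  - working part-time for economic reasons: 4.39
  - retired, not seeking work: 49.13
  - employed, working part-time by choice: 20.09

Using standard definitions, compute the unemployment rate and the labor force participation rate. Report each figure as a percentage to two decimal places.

Unemployment rate ≈ 13.11%; labor force participation rate ≈ 60.58%.

Employed = 109.98 + 4.39 + 20.09 = 134.46 million (anyone who worked, including part-time for economic reasons, counts as employed).
Unemployed = 1.88 + 18.40 = 20.28 million (jobless and actively searching, or on temporary layoff).
Labor force = 134.46 + 20.28 = 154.74 million.
Not in labor force = 16.09 + 35.48 + 49.13 = 100.70 million (those not working and not actively searching are outside the labor force).
Civilian working-age population = 154.74 + 100.70 = 255.44 million.
Unemployment rate = 20.28 / 154.74 = 13.11%.
Labor force participation rate = 154.74 / 255.44 = 60.58%.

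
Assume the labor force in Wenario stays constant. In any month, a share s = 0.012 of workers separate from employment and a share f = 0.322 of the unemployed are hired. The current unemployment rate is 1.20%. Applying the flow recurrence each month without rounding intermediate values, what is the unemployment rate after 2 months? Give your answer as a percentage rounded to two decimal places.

With a fixed labor force, u_{t+1} = u_t + s·(1−u_t) − f·u_t = u_t·(1−s−f) + s.
Here 1−s−f = 0.666 and s = 0.012.
u_1 = 0.012000 × 0.666 + 0.012 = 0.019992.
u_2 = 0.019992 × 0.666 + 0.012 = 0.025315.

Unemployment rate after two months ≈ 2.53%.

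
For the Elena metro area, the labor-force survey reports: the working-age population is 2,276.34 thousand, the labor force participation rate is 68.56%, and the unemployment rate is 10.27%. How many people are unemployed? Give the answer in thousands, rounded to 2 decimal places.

Labor force = 0.6856 × 2,276.34 = 1,560.66 thousand.
Unemployed = 0.1027 × 1,560.66 ≈ 160.28 thousand.

About 160.28 thousand are unemployed.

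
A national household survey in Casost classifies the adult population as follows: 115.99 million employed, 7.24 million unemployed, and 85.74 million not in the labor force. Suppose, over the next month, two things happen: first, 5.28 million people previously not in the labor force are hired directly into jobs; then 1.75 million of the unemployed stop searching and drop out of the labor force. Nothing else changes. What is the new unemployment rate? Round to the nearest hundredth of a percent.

Initially, labor force = 115.99 + 7.24 = 123.23 million, so u = 7.24/123.23 = 5.88%.
After the first change, employed and labor force both rise by 5.28; unemployed unchanged → E = 121.27, U = 7.24, labor force = 128.51 million.
After the second change, unemployed and labor force both fall by 1.75 → E = 121.27, U = 5.49, labor force = 126.76 million.
New unemployment rate = 5.49 / 126.76 = 4.33%.

New unemployment rate ≈ 4.33%.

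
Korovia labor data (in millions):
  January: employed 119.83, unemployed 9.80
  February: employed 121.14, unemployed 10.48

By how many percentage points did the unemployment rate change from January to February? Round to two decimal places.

January: labor force = 119.83 + 9.80 = 129.63; u = 9.80/129.63 = 7.56%.
February: labor force = 121.14 + 10.48 = 131.62; u = 10.48/131.62 = 7.96%.
Change = 7.96% − 7.56% = +0.40 pp.

The unemployment rate changed by +0.40 percentage points.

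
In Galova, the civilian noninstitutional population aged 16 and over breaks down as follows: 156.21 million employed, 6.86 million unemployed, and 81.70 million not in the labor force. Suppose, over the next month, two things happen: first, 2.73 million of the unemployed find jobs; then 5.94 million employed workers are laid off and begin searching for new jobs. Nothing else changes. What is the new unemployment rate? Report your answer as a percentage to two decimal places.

Initially, labor force = 156.21 + 6.86 = 163.07 million, so u = 6.86/163.07 = 4.21%.
After the first change, unemployed falls and employed rises by 2.73; labor force unchanged → E = 158.94, U = 4.13, labor force = 163.07 million.
After the second change, employed falls and unemployed rises by 5.94; labor force unchanged → E = 153.00, U = 10.07, labor force = 163.07 million.
New unemployment rate = 10.07 / 163.07 = 6.18%.

New unemployment rate ≈ 6.18%.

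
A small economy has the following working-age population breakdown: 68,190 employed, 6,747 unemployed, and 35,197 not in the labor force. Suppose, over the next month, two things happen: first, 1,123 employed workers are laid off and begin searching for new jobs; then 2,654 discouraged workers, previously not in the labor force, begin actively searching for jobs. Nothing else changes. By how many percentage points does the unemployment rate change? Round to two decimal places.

The unemployment rate changes by +4.56 percentage points.

Initially, labor force = 68,190 + 6,747 = 74,937, so u = 6,747/74,937 = 9.00%.
After the first change, employed falls and unemployed rises by 1,123; labor force unchanged → E = 67,067, U = 7,870, labor force = 74,937.
After the second change, unemployed and labor force both rise by 2,654 → E = 67,067, U = 10,524, labor force = 77,591.
New unemployment rate = 10,524 / 77,591 = 13.56%.
Change = 13.56% − 9.00% = +4.56 percentage points.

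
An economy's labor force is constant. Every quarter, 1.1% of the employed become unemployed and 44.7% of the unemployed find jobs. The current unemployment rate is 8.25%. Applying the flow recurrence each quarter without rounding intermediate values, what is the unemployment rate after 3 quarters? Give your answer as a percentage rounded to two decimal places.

With a fixed labor force, u_{t+1} = u_t + s·(1−u_t) − f·u_t = u_t·(1−s−f) + s.
Here 1−s−f = 0.542 and s = 0.011.
u_1 = 0.082500 × 0.542 + 0.011 = 0.055715.
u_2 = 0.055715 × 0.542 + 0.011 = 0.041198.
u_3 = 0.041198 × 0.542 + 0.011 = 0.033329.

Unemployment rate after three quarters ≈ 3.33%.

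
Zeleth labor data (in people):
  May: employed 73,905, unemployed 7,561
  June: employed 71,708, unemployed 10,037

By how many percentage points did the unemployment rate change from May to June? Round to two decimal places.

May: labor force = 73,905 + 7,561 = 81,466; u = 7,561/81,466 = 9.28%.
June: labor force = 71,708 + 10,037 = 81,745; u = 10,037/81,745 = 12.28%.
Change = 12.28% − 9.28% = +3.00 pp.

The unemployment rate changed by +3.00 percentage points.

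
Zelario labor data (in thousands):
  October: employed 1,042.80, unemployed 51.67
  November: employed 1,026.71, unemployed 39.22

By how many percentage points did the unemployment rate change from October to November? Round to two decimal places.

The unemployment rate changed by −1.04 percentage points.

October: labor force = 1,042.80 + 51.67 = 1,094.47; u = 51.67/1,094.47 = 4.72%.
November: labor force = 1,026.71 + 39.22 = 1,065.93; u = 39.22/1,065.93 = 3.68%.
Change = 3.68% − 4.72% = −1.04 pp.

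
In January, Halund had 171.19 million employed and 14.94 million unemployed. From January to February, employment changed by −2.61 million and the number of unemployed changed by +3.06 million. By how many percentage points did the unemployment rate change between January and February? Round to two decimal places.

January: labor force = 171.19 + 14.94 = 186.13; u = 14.94/186.13 = 8.03%.
February: labor force = 168.58 + 18.00 = 186.58; u = 18.00/186.58 = 9.65%.
Change = 9.65% − 8.03% = +1.62 pp.

The unemployment rate changed by +1.62 percentage points.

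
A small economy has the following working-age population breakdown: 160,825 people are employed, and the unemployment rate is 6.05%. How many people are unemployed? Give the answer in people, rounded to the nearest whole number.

About 10,356 are unemployed.

Let U be the number unemployed. The labor force is E + U, and U/(E+U) = 0.0605.
So U = 0.0605 × 160,825 / (1 − 0.0605) = 9729.91 / 0.9395 ≈ 10,356.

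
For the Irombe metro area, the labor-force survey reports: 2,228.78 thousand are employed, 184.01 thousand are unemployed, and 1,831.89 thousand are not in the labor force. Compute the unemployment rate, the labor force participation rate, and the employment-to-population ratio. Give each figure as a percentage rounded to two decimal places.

Unemployment rate ≈ 7.63%; labor force participation rate ≈ 56.84%; employment-population ratio ≈ 52.51%.

Labor force = employed + unemployed = 2,228.78 + 184.01 = 2,412.79 thousand.
Working-age population = 2,412.79 + 1,831.89 = 4,244.68 thousand.
Unemployment rate = 184.01 / 2,412.79 = 7.63%.
Labor force participation rate = 2,412.79 / 4,244.68 = 56.84%.
Employment-population ratio = 2,228.78 / 4,244.68 = 52.51%.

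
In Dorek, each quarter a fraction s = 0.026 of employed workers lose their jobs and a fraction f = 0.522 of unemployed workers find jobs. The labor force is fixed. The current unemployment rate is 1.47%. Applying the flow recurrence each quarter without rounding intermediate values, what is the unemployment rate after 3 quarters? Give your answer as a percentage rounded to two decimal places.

Unemployment rate after three quarters ≈ 4.44%.

With a fixed labor force, u_{t+1} = u_t + s·(1−u_t) − f·u_t = u_t·(1−s−f) + s.
Here 1−s−f = 0.452 and s = 0.026.
u_1 = 0.014700 × 0.452 + 0.026 = 0.032644.
u_2 = 0.032644 × 0.452 + 0.026 = 0.040755.
u_3 = 0.040755 × 0.452 + 0.026 = 0.044421.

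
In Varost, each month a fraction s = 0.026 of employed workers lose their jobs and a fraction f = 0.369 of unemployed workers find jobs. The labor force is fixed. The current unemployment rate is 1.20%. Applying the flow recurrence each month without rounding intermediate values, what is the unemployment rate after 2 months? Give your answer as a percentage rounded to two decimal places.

With a fixed labor force, u_{t+1} = u_t + s·(1−u_t) − f·u_t = u_t·(1−s−f) + s.
Here 1−s−f = 0.605 and s = 0.026.
u_1 = 0.012000 × 0.605 + 0.026 = 0.033260.
u_2 = 0.033260 × 0.605 + 0.026 = 0.046122.

Unemployment rate after two months ≈ 4.61%.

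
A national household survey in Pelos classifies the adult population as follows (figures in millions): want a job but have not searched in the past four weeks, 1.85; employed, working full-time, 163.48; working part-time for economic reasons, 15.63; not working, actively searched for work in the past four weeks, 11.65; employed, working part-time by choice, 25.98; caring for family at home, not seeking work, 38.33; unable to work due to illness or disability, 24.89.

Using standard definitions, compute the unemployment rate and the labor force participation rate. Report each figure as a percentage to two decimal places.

Unemployment rate ≈ 5.38%; labor force participation rate ≈ 76.91%.

Employed = 163.48 + 15.63 + 25.98 = 205.09 million (anyone who worked, including part-time for economic reasons, counts as employed).
Unemployed = 11.65 million.
Labor force = 205.09 + 11.65 = 216.74 million.
Not in labor force = 1.85 + 38.33 + 24.89 = 65.07 million (those not working and not actively searching are outside the labor force — including those who want a job but have given up searching).
Civilian working-age population = 216.74 + 65.07 = 281.81 million.
Unemployment rate = 11.65 / 216.74 = 5.38%.
Labor force participation rate = 216.74 / 281.81 = 76.91%.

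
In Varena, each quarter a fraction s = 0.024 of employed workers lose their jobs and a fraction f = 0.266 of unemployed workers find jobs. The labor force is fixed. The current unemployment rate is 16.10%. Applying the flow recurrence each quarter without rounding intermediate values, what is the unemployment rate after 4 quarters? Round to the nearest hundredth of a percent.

With a fixed labor force, u_{t+1} = u_t + s·(1−u_t) − f·u_t = u_t·(1−s−f) + s.
Here 1−s−f = 0.710 and s = 0.024.
u_1 = 0.161000 × 0.710 + 0.024 = 0.138310.
u_2 = 0.138310 × 0.710 + 0.024 = 0.122200.
u_3 = 0.122200 × 0.710 + 0.024 = 0.110762.
u_4 = 0.110762 × 0.710 + 0.024 = 0.102641.

Unemployment rate after four quarters ≈ 10.26%.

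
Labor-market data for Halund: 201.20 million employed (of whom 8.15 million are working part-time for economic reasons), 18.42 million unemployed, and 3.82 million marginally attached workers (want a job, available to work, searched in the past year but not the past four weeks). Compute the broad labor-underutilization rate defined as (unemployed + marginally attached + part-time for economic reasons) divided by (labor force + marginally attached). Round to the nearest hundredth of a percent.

Labor force = 201.20 + 18.42 = 219.62 million.
Numerator = 18.42 + 3.82 + 8.15 = 30.39 million.
Denominator = 219.62 + 3.82 = 223.44 million.
Broad rate = 30.39 / 223.44 = 13.60%.

Broad underutilization rate ≈ 13.60%.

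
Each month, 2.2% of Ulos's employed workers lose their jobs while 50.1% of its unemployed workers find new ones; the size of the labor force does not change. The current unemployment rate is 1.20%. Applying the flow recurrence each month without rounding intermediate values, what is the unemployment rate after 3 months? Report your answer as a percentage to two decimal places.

Unemployment rate after three months ≈ 3.88%.

With a fixed labor force, u_{t+1} = u_t + s·(1−u_t) − f·u_t = u_t·(1−s−f) + s.
Here 1−s−f = 0.477 and s = 0.022.
u_1 = 0.012000 × 0.477 + 0.022 = 0.027724.
u_2 = 0.027724 × 0.477 + 0.022 = 0.035224.
u_3 = 0.035224 × 0.477 + 0.022 = 0.038802.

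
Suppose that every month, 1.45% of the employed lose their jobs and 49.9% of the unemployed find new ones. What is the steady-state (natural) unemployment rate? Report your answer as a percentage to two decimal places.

At steady state the flows balance: s·E = f·U, so U/(E+U) = s/(s+f).
u* = 1.45 / (1.45 + 49.9) = 1.45 / 51.35 = 2.82%.

Steady-state unemployment rate ≈ 2.82%.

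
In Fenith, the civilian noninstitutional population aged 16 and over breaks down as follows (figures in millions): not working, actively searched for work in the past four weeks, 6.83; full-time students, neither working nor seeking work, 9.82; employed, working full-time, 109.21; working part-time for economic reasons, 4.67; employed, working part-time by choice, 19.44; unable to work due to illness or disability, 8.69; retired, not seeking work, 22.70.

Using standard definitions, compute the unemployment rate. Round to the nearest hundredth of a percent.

Employed = 109.21 + 4.67 + 19.44 = 133.32 million (anyone who worked, including part-time for economic reasons, counts as employed).
Unemployed = 6.83 million.
Labor force = 133.32 + 6.83 = 140.15 million.
Unemployment rate = 6.83 / 140.15 = 4.87%.

Unemployment rate ≈ 4.87%.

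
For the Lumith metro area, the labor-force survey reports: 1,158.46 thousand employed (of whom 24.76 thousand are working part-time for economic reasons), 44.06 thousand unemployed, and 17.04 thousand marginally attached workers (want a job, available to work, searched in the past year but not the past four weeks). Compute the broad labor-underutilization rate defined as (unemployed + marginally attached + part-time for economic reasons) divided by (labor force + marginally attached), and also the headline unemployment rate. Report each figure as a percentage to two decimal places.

Labor force = 1,158.46 + 44.06 = 1,202.52 thousand.
Numerator = 44.06 + 17.04 + 24.76 = 85.86 thousand.
Denominator = 1,202.52 + 17.04 = 1,219.56 thousand.
Broad rate = 85.86 / 1,219.56 = 7.04%.
Headline unemployment rate = 44.06 / 1,202.52 = 3.66%.

Broad underutilization rate ≈ 7.04%; headline unemployment rate ≈ 3.66%.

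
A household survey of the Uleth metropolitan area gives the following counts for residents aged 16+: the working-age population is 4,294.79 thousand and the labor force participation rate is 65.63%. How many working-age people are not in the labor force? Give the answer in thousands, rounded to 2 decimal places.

About 1,476.12 thousand are not in the labor force.

Share not in the labor force = 1 − 0.6563 = 0.3437.
Not in labor force = 0.3437 × 4,294.79 ≈ 1,476.12 thousand.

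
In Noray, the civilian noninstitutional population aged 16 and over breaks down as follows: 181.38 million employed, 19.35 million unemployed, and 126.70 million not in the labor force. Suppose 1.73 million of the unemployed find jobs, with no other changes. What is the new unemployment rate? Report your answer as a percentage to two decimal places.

Initially, labor force = 181.38 + 19.35 = 200.73 million, so u = 19.35/200.73 = 9.64%.
After the change, unemployed falls and employed rises by 1.73; labor force unchanged → E = 183.11, U = 17.62, labor force = 200.73 million.
New unemployment rate = 17.62 / 200.73 = 8.78%.

New unemployment rate ≈ 8.78%.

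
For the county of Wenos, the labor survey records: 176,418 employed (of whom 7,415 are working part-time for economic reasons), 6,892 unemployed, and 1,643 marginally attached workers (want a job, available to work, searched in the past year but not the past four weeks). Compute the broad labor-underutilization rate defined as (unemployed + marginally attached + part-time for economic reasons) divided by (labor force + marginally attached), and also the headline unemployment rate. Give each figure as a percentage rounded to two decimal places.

Broad underutilization rate ≈ 8.62%; headline unemployment rate ≈ 3.76%.

Labor force = 176,418 + 6,892 = 183,310.
Numerator = 6,892 + 1,643 + 7,415 = 15,950.
Denominator = 183,310 + 1,643 = 184,953.
Broad rate = 15,950 / 184,953 = 8.62%.
Headline unemployment rate = 6,892 / 183,310 = 3.76%.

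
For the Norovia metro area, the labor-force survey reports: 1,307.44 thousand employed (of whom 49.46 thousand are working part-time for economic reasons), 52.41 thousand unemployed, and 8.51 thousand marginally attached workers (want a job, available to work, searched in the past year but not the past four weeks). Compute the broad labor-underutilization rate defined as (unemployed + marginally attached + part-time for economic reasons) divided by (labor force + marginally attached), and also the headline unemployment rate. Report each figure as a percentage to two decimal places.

Labor force = 1,307.44 + 52.41 = 1,359.85 thousand.
Numerator = 52.41 + 8.51 + 49.46 = 110.38 thousand.
Denominator = 1,359.85 + 8.51 = 1,368.36 thousand.
Broad rate = 110.38 / 1,368.36 = 8.07%.
Headline unemployment rate = 52.41 / 1,359.85 = 3.85%.

Broad underutilization rate ≈ 8.07%; headline unemployment rate ≈ 3.85%.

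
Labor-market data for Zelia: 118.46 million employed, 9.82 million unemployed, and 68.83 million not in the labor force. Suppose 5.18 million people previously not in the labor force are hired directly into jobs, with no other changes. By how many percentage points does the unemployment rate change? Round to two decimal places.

Initially, labor force = 118.46 + 9.82 = 128.28 million, so u = 9.82/128.28 = 7.66%.
After the change, employed and labor force both rise by 5.18; unemployed unchanged → E = 123.64, U = 9.82, labor force = 133.46 million.
New unemployment rate = 9.82 / 133.46 = 7.36%.
Change = 7.36% − 7.66% = −0.30 percentage points.

The unemployment rate changes by −0.30 percentage points.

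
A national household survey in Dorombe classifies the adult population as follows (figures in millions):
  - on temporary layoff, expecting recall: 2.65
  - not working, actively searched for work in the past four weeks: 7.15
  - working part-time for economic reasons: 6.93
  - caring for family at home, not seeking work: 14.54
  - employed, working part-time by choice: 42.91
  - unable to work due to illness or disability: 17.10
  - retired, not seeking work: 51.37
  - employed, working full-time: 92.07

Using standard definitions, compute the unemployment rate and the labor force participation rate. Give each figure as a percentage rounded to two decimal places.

Employed = 6.93 + 42.91 + 92.07 = 141.91 million (anyone who worked, including part-time for economic reasons, counts as employed).
Unemployed = 2.65 + 7.15 = 9.80 million (jobless and actively searching, or on temporary layoff).
Labor force = 141.91 + 9.80 = 151.71 million.
Not in labor force = 14.54 + 17.10 + 51.37 = 83.01 million (those not working and not actively searching are outside the labor force).
Civilian working-age population = 151.71 + 83.01 = 234.72 million.
Unemployment rate = 9.80 / 151.71 = 6.46%.
Labor force participation rate = 151.71 / 234.72 = 64.63%.

Unemployment rate ≈ 6.46%; labor force participation rate ≈ 64.63%.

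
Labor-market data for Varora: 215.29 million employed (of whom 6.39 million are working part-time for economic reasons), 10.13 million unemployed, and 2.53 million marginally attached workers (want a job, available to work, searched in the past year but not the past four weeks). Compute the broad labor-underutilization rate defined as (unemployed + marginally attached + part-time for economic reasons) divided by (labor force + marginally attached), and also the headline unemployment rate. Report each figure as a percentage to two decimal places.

Broad underutilization rate ≈ 8.36%; headline unemployment rate ≈ 4.49%.

Labor force = 215.29 + 10.13 = 225.42 million.
Numerator = 10.13 + 2.53 + 6.39 = 19.05 million.
Denominator = 225.42 + 2.53 = 227.95 million.
Broad rate = 19.05 / 227.95 = 8.36%.
Headline unemployment rate = 10.13 / 225.42 = 4.49%.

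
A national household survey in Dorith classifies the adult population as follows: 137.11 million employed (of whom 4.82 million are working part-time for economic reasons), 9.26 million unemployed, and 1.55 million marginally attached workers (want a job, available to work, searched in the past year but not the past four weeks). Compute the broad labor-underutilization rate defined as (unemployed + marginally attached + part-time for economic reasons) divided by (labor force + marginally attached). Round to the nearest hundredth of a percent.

Labor force = 137.11 + 9.26 = 146.37 million.
Numerator = 9.26 + 1.55 + 4.82 = 15.63 million.
Denominator = 146.37 + 1.55 = 147.92 million.
Broad rate = 15.63 / 147.92 = 10.57%.

Broad underutilization rate ≈ 10.57%.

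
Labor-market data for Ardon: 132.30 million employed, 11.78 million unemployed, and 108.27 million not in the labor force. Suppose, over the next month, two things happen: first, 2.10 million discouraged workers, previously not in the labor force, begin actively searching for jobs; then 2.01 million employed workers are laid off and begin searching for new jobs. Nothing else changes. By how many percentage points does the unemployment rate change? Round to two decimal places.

Initially, labor force = 132.30 + 11.78 = 144.08 million, so u = 11.78/144.08 = 8.18%.
After the first change, unemployed and labor force both rise by 2.10 → E = 132.30, U = 13.88, labor force = 146.18 million.
After the second change, employed falls and unemployed rises by 2.01; labor force unchanged → E = 130.29, U = 15.89, labor force = 146.18 million.
New unemployment rate = 15.89 / 146.18 = 10.87%.
Change = 10.87% − 8.18% = +2.69 percentage points.

The unemployment rate changes by +2.69 percentage points.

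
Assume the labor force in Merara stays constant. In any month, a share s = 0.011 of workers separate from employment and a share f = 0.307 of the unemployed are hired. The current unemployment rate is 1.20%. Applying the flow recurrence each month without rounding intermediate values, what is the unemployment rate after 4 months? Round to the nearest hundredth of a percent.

Unemployment rate after four months ≈ 2.97%.

With a fixed labor force, u_{t+1} = u_t + s·(1−u_t) − f·u_t = u_t·(1−s−f) + s.
Here 1−s−f = 0.682 and s = 0.011.
u_1 = 0.012000 × 0.682 + 0.011 = 0.019184.
u_2 = 0.019184 × 0.682 + 0.011 = 0.024083.
u_3 = 0.024083 × 0.682 + 0.011 = 0.027425.
u_4 = 0.027425 × 0.682 + 0.011 = 0.029704.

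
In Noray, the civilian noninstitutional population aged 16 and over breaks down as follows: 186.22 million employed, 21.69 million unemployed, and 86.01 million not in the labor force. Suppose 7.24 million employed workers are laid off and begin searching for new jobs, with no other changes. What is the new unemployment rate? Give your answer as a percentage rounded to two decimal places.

New unemployment rate ≈ 13.91%.

Initially, labor force = 186.22 + 21.69 = 207.91 million, so u = 21.69/207.91 = 10.43%.
After the change, employed falls and unemployed rises by 7.24; labor force unchanged → E = 178.98, U = 28.93, labor force = 207.91 million.
New unemployment rate = 28.93 / 207.91 = 13.91%.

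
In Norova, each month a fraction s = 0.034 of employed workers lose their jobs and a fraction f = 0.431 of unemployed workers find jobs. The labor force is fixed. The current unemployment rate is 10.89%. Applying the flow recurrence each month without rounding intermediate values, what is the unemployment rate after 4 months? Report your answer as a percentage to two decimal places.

With a fixed labor force, u_{t+1} = u_t + s·(1−u_t) − f·u_t = u_t·(1−s−f) + s.
Here 1−s−f = 0.535 and s = 0.034.
u_1 = 0.108900 × 0.535 + 0.034 = 0.092261.
u_2 = 0.092261 × 0.535 + 0.034 = 0.083360.
u_3 = 0.083360 × 0.535 + 0.034 = 0.078598.
u_4 = 0.078598 × 0.535 + 0.034 = 0.076050.

Unemployment rate after four months ≈ 7.60%.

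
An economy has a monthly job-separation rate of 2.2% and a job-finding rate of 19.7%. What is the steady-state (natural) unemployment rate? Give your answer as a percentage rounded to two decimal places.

Steady-state unemployment rate ≈ 10.05%.

At steady state the flows balance: s·E = f·U, so U/(E+U) = s/(s+f).
u* = 2.2 / (2.2 + 19.7) = 2.2 / 21.90 = 10.05%.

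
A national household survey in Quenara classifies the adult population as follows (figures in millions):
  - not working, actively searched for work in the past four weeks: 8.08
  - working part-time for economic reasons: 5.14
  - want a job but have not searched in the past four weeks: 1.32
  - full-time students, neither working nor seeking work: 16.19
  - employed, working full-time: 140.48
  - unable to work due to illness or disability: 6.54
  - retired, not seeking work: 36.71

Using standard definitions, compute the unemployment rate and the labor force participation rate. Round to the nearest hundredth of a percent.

Unemployment rate ≈ 5.26%; labor force participation rate ≈ 71.67%.

Employed = 5.14 + 140.48 = 145.62 million (anyone who worked, including part-time for economic reasons, counts as employed).
Unemployed = 8.08 million.
Labor force = 145.62 + 8.08 = 153.70 million.
Not in labor force = 1.32 + 16.19 + 6.54 + 36.71 = 60.76 million (those not working and not actively searching are outside the labor force — including those who want a job but have given up searching).
Civilian working-age population = 153.70 + 60.76 = 214.46 million.
Unemployment rate = 8.08 / 153.70 = 5.26%.
Labor force participation rate = 153.70 / 214.46 = 71.67%.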